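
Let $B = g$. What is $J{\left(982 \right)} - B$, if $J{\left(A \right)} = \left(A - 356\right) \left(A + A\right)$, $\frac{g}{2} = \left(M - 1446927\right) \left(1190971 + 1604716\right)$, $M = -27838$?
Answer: $8245963906574$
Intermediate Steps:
$g = -8245962677110$ ($g = 2 \left(-27838 - 1446927\right) \left(1190971 + 1604716\right) = 2 \left(\left(-1474765\right) 2795687\right) = 2 \left(-4122981338555\right) = -8245962677110$)
$J{\left(A \right)} = 2 A \left(-356 + A\right)$ ($J{\left(A \right)} = \left(-356 + A\right) 2 A = 2 A \left(-356 + A\right)$)
$B = -8245962677110$
$J{\left(982 \right)} - B = 2 \cdot 982 \left(-356 + 982\right) - -8245962677110 = 2 \cdot 982 \cdot 626 + 8245962677110 = 1229464 + 8245962677110 = 8245963906574$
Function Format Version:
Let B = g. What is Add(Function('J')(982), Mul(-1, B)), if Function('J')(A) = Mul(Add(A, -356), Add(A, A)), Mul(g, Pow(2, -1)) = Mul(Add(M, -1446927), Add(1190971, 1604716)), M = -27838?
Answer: 8245963906574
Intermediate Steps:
g = -8245962677110 (g = Mul(2, Mul(Add(-27838, -1446927), Add(1190971, 1604716))) = Mul(2, Mul(-1474765, 2795687)) = Mul(2, -4122981338555) = -8245962677110)
Function('J')(A) = Mul(2, A, Add(-356, A)) (Function('J')(A) = Mul(Add(-356, A), Mul(2, A)) = Mul(2, A, Add(-356, A)))
B = -8245962677110
Add(Function('J')(982), Mul(-1, B)) = Add(Mul(2, 982, Add(-356, 982)), Mul(-1, -8245962677110)) = Add(Mul(2, 982, 626), 8245962677110) = Add(1229464, 8245962677110) = 8245963906574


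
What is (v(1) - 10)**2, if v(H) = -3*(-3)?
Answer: 1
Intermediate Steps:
v(H) = 9
(v(1) - 10)**2 = (9 - 10)**2 = (-1)**2 = 1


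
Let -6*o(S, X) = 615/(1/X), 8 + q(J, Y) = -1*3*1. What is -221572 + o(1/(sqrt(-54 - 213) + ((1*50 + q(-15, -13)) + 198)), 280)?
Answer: -250272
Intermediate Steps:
q(J, Y) = -11 (q(J, Y) = -8 - 1*3*1 = -8 - 3*1 = -8 - 3 = -11)
o(S, X) = -205*X/2 (o(S, X) = -205/(2*(1/X)) = -205*X/2)
-221572 + o(1/(sqrt(-54 - 213) + ((1*50 + q(-15, -13)) + 198)), 280) = -221572 - 205/2*280 = -221572 - 28700 = -250272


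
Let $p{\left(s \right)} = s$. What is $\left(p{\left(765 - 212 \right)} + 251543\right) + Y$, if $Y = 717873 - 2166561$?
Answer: $-1196592$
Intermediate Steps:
$Y = -1448688$
$\left(p{\left(765 - 212 \right)} + 251543\right) + Y = \left(\left(765 - 212\right) + 251543\right) - 1448688 = \left(553 + 251543\right) - 1448688 = 252096 - 1448688 = -1196592$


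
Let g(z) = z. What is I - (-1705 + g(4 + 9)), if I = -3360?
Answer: -1668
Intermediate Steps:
I - (-1705 + g(4 + 9)) = -3360 - (-1705 + (4 + 9)) = -3360 - (-1705 + 13) = -3360 - 1*(-1692) = -3360 + 1692 = -1668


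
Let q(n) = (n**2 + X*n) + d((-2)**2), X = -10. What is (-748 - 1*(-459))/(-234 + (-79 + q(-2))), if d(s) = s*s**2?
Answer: 289/225 ≈ 1.2844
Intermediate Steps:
d(s) = s**3
q(n) = 64 + n**2 - 10*n (q(n) = (n**2 - 10*n) + ((-2)**2)**3 = (n**2 - 10*n) + 4**3 = (n**2 - 10*n) + 64 = 64 + n**2 - 10*n)
(-748 - 1*(-459))/(-234 + (-79 + q(-2))) = (-748 - 1*(-459))/(-234 + (-79 + (64 + (-2)**2 - 10*(-2)))) = (-748 + 459)/(-234 + (-79 + (64 + 4 + 20))) = -289/(-234 + (-79 + 88)) = -289/(-234 + 9) = -289/(-225) = -289*(-1/225) = 289/225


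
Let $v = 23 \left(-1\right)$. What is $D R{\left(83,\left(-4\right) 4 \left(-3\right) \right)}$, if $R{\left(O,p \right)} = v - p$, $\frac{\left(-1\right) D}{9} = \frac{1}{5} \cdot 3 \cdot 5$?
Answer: $1917$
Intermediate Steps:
$v = -23$
$D = -27$ ($D = - 9 \cdot \frac{1}{5} \cdot 3 \cdot 5 = - 9 \cdot \frac{3}{5} \cdot 5 = \left(-9\right) 3 = -27$)
$R{\left(O,p \right)} = -23 - p$
$D R{\left(83,\left(-4\right) 4 \left(-3\right) \right)} = - 27 \left(-23 - \left(-4\right) 4 \left(-3\right)\right) = - 27 \left(-23 - \left(-16\right) \left(-3\right)\right) = - 27 \left(-23 - 48\right) = \left(-27\right) \left(-71\right) = 1917$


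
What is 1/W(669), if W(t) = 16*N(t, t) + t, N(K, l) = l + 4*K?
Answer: 1/54189 ≈ 1.8454e-5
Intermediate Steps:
W(t) = 81*t (W(t) = 16*(t + 4*t) + t = 16*(5*t) + t = 80*t + t = 81*t)
1/W(669) = 1/(81*669) = 1/54189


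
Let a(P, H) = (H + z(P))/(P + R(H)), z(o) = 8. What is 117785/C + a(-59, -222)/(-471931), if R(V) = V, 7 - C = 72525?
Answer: -15619791905487/9616801324498 ≈ -1.6242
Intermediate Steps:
C = -72518 (C = 7 - 1*72525 = 7 - 72525 = -72518)
a(P, H) = (8 + H)/(H + P) (a(P, H) = (H + 8)/(P + H) = (8 + H)/(H + P))
117785/C + a(-59, -222)/(-471931) = 117785/(-72518) + ((8 - 222)/(-222 - 59))/(-471931) = 117785*(-1/72518) + (-214/(-281))*(-1/471931) = -117785/72518 - 1/281*(-214)*(-1/471931) = -117785/72518 + (214/281)*(-1/471931) = -117785/72518 - 214/132612611 = -15619791905487/9616801324498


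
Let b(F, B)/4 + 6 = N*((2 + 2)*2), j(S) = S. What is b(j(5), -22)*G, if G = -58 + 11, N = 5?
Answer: -6392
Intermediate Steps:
b(F, B) = 136 (b(F, B) = -24 + 4*(5*((2 + 2)*2)) = -24 + 4*(5*(4*2)) = -24 + 4*(5*8) = -24 + 4*40 = -24 + 160 = 136)
G = -47
b(j(5), -22)*G = 136*(-47) = -6392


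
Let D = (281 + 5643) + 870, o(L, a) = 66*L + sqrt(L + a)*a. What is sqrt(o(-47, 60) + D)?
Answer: 2*sqrt(923 + 15*sqrt(13)) ≈ 62.517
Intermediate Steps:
o(L, a) = 66*L + a*sqrt(L + a)
D = 6794 (D = 5924 + 870 = 6794)
sqrt(o(-47, 60) + D) = sqrt((66*(-47) + 60*sqrt(-47 + 60)) + 6794) = sqrt((-3102 + 60*sqrt(13)) + 6794) = sqrt(3692 + 60*sqrt(13))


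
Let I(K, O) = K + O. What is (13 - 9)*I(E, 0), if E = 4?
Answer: 16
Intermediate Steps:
(13 - 9)*I(E, 0) = (13 - 9)*(4 + 0) = 4*4 = 16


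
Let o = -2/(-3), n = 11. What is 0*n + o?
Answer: ⅔ ≈ 0.66667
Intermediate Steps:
o = ⅔ (o = -2*(-⅓) = ⅔ ≈ 0.66667)
0*n + o = 0*11 + ⅔ = 0 + ⅔ = ⅔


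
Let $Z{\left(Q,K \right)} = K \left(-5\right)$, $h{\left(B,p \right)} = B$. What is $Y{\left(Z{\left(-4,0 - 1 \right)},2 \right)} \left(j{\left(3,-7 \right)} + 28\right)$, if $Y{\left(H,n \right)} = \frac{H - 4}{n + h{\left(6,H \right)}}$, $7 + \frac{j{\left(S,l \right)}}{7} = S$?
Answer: $0$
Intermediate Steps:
$Z{\left(Q,K \right)} = - 5 K$
$j{\left(S,l \right)} = -49 + 7 S$
$Y{\left(H,n \right)} = \frac{-4 + H}{6 + n}$ ($Y{\left(H,n \right)} = \frac{H - 4}{n + 6} = \frac{-4 + H}{6 + n}$)
$Y{\left(Z{\left(-4,0 - 1 \right)},2 \right)} \left(j{\left(3,-7 \right)} + 28\right) = \frac{-4 - 5 \left(0 - 1\right)}{6 + 2} \left(\left(-49 + 7 \cdot 3\right) + 28\right) = \frac{-4 - 5 \left(0 - 1\right)}{8} \left(\left(-49 + 21\right) + 28\right) = \frac{-4 - -5}{8} \left(-28 + 28\right) = \frac{-4 + 5}{8} \cdot 0 = \frac{1}{8} \cdot 1 \cdot 0 = \frac{1}{8} \cdot 0 = 0$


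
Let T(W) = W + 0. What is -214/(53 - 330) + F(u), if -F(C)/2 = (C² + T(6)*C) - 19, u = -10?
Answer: -11420/277 ≈ -41.227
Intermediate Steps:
T(W) = W
F(C) = 38 - 12*C - 2*C² (F(C) = -2*((C² + 6*C) - 19) = -2*(-19 + C² + 6*C) = 38 - 12*C - 2*C²)
-214/(53 - 330) + F(u) = -214/(53 - 330) + (38 - 12*(-10) - 2*(-10)²) = -214/(-277) + (38 + 120 - 2*100) = -1/277*(-214) + (38 + 120 - 200) = 214/277 - 42 = -11420/277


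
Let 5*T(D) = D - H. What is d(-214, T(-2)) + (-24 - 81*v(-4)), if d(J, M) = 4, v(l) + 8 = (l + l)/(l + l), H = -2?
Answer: 547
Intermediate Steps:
T(D) = ⅖ + D/5 (T(D) = (D - 1*(-2))/5 = (D + 2)/5 = (2 + D)/5 = ⅖ + D/5)
v(l) = -7 (v(l) = -8 + (l + l)/(l + l) = -8 + (2*l)/((2*l)) = -8 + (2*l)*(1/(2*l)) = -8 + 1 = -7)
d(-214, T(-2)) + (-24 - 81*v(-4)) = 4 + (-24 - 81*(-7)) = 4 + (-24 + 567) = 4 + 543 = 547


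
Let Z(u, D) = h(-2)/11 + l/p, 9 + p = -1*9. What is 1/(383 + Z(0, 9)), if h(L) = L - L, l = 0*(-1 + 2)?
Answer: 1/383 ≈ 0.0026110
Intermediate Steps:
l = 0 (l = 0*1 = 0)
h(L) = 0
p = -18 (p = -9 - 1*9 = -9 - 9 = -18)
Z(u, D) = 0 (Z(u, D) = 0/11 + 0/(-18) = 0*(1/11) + 0*(-1/18) = 0 + 0 = 0)
1/(383 + Z(0, 9)) = 1/(383 + 0) = 1/383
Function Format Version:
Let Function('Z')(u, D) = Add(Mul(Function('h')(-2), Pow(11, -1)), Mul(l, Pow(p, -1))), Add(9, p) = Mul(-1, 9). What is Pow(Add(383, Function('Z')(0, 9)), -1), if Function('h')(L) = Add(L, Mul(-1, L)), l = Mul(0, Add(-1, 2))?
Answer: Rational(1, 383) ≈ 0.0026110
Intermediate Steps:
l = 0 (l = Mul(0, 1) = 0)
Function('h')(L) = 0
p = -18 (p = Add(-9, Mul(-1, 9)) = Add(-9, -9) = -18)
Function('Z')(u, D) = 0 (Function('Z')(u, D) = Add(Mul(0, Pow(11, -1)), Mul(0, Pow(-18, -1))) = Add(Mul(0, Rational(1, 11)), Mul(0, Rational(-1, 18))) = Add(0, 0) = 0)
Pow(Add(383, Function('Z')(0, 9)), -1) = Pow(Add(383, 0), -1) = Pow(383, -1) = Rational(1, 383)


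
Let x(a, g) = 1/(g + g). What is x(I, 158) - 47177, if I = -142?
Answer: -14907931/316 ≈ -47177.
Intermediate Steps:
x(a, g) = 1/(2*g)
x(I, 158) - 47177 = (1/2)/158 - 47177 = (1/2)*(1/158) - 47177 = 1/316 - 47177 = -14907931/316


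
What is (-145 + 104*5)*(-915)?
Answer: -343125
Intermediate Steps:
(-145 + 104*5)*(-915) = (-145 + 520)*(-915) = 375*(-915) = -343125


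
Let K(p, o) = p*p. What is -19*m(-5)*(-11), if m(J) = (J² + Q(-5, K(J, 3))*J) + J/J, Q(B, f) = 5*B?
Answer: 31559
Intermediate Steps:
K(p, o) = p²
m(J) = 1 + J² - 25*J (m(J) = (J² + (5*(-5))*J) + J/J = (J² - 25*J) + 1 = 1 + J² - 25*J)
-19*m(-5)*(-11) = -19*(1 + (-5)² - 25*(-5))*(-11) = -19*(1 + 25 + 125)*(-11) = -19*151*(-11) = -2869*(-11) = 31559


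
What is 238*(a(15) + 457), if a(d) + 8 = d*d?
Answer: 160412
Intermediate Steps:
a(d) = -8 + d² (a(d) = -8 + d*d = -8 + d²)
238*(a(15) + 457) = 238*((-8 + 15²) + 457) = 238*((-8 + 225) + 457) = 238*(217 + 457) = 238*674 = 160412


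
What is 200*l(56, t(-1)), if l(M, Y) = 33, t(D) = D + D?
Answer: 6600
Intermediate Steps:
t(D) = 2*D
200*l(56, t(-1)) = 200*33 = 6600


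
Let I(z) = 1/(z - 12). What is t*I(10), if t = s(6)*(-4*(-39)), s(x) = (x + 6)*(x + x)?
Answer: -11232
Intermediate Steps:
I(z) = 1/(-12 + z)
s(x) = 2*x*(6 + x) (s(x) = (6 + x)*(2*x) = 2*x*(6 + x))
t = 22464 (t = (2*6*(6 + 6))*(-4*(-39)) = (2*6*12)*156 = 144*156 = 22464)
t*I(10) = 22464/(-12 + 10) = 22464/(-2) = 22464*(-1/2) = -11232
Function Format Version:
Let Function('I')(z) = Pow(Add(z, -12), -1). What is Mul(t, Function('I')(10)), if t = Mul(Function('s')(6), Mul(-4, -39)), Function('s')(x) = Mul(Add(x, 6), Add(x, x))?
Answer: -11232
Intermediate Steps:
Function('I')(z) = Pow(Add(-12, z), -1)
Function('s')(x) = Mul(2, x, Add(6, x)) (Function('s')(x) = Mul(Add(6, x), Mul(2, x)) = Mul(2, x, Add(6, x)))
t = 22464 (t = Mul(Mul(2, 6, Add(6, 6)), Mul(-4, -39)) = Mul(Mul(2, 6, 12), 156) = Mul(144, 156) = 22464)
Mul(t, Function('I')(10)) = Mul(22464, Pow(Add(-12, 10), -1)) = Mul(22464, Pow(-2, -1)) = Mul(22464, Rational(-1, 2)) = -11232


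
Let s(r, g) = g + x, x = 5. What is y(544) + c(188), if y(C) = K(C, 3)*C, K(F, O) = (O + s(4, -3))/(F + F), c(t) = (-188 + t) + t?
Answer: 381/2 ≈ 190.50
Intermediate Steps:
c(t) = -188 + 2*t
s(r, g) = 5 + g (s(r, g) = g + 5 = 5 + g)
K(F, O) = (2 + O)/(2*F) (K(F, O) = (O + (5 - 3))/(F + F) = (O + 2)/((2*F)) = (2 + O)*(1/(2*F)) = (2 + O)/(2*F))
y(C) = 5/2 (y(C) = ((2 + 3)/(2*C))*C = ((1/2)*5/C)*C = (5/(2*C))*C = 5/2)
y(544) + c(188) = 5/2 + (-188 + 2*188) = 5/2 + (-188 + 376) = 5/2 + 188 = 381/2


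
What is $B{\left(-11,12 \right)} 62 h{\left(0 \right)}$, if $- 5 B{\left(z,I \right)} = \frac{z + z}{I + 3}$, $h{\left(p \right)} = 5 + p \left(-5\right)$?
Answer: $\frac{1364}{15} \approx 90.933$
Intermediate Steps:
$h{\left(p \right)} = 5 - 5 p$
$B{\left(z,I \right)} = - \frac{2 z}{5 \left(3 + I\right)}$ ($B{\left(z,I \right)} = - \frac{\left(z + z\right) \frac{1}{I + 3}}{5} = - \frac{2 z \frac{1}{3 + I}}{5} = - \frac{2 z}{5 \left(3 + I\right)}$)
$B{\left(-11,12 \right)} 62 h{\left(0 \right)} = \left(-2\right) \left(-11\right) \frac{1}{15 + 5 \cdot 12} \cdot 62 \left(5 - 0\right) = \left(-2\right) \left(-11\right) \frac{1}{15 + 60} \cdot 62 \left(5 + 0\right) = \left(-2\right) \left(-11\right) \frac{1}{75} \cdot 62 \cdot 5 = \frac{22}{75} \cdot 62 \cdot 5 = \frac{1364}{75} \cdot 5 = \frac{1364}{15}$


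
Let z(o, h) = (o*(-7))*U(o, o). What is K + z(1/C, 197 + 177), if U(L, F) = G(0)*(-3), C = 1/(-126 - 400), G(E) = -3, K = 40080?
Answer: 73218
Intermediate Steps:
C = -1/526 (C = 1/(-526) = -1/526 ≈ -0.0019011)
U(L, F) = 9 (U(L, F) = -3*(-3) = 9)
z(o, h) = -63*o (z(o, h) = (o*(-7))*9 = -7*o*9 = -63*o)
K + z(1/C, 197 + 177) = 40080 - 63/(-1/526) = 40080 - 63*(-526) = 40080 + 33138 = 73218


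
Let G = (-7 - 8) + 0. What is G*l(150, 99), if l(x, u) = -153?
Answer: 2295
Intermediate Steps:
G = -15 (G = -15 + 0 = -15)
G*l(150, 99) = -15*(-153) = 2295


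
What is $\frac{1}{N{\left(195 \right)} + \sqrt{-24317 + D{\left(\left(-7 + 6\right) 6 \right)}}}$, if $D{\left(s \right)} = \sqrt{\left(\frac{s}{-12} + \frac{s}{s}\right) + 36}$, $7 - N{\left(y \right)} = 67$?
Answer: $- \frac{1}{60 - i \sqrt{24317 - \frac{5 \sqrt{6}}{2}}} \approx -0.0021497 - 0.0055863 i$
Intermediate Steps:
$N{\left(y \right)} = -60$ ($N{\left(y \right)} = 7 - 67 = -60$)
$D{\left(s \right)} = \sqrt{37 - \frac{s}{12}}$ ($D{\left(s \right)} = \sqrt{\left(s \left(- \frac{1}{12}\right) + 1\right) + 36} = \sqrt{\left(- \frac{s}{12} + 1\right) + 36} = \sqrt{\left(1 - \frac{s}{12}\right) + 36} = \sqrt{37 - \frac{s}{12}}$)
$\frac{1}{N{\left(195 \right)} + \sqrt{-24317 + D{\left(\left(-7 + 6\right) 6 \right)}}} = \frac{1}{-60 + \sqrt{-24317 + \frac{\sqrt{1332 - 3 \left(-7 + 6\right) 6}}{6}}} = \frac{1}{-60 + \sqrt{-24317 + \frac{\sqrt{1332 - 3 \left(\left(-1\right) 6\right)}}{6}}} = \frac{1}{-60 + \sqrt{-24317 + \frac{\sqrt{1332 - -18}}{6}}} = \frac{1}{-60 + \sqrt{-24317 + \frac{\sqrt{1332 + 18}}{6}}} = \frac{1}{-60 + \sqrt{-24317 + \frac{\sqrt{1350}}{6}}} = \frac{1}{-60 + \sqrt{-24317 + \frac{15 \sqrt{6}}{6}}} = \frac{1}{-60 + \sqrt{-24317 + \frac{5 \sqrt{6}}{2}}}$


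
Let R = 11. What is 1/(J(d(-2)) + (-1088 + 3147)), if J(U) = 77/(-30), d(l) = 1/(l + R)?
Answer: 30/61693 ≈ 0.00048628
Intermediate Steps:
d(l) = 1/(11 + l) (d(l) = 1/(l + 11) = 1/(11 + l))
J(U) = -77/30 (J(U) = 77*(-1/30) = -77/30)
1/(J(d(-2)) + (-1088 + 3147)) = 1/(-77/30 + (-1088 + 3147)) = 1/(-77/30 + 2059) = 1/(61693/30) = 30/61693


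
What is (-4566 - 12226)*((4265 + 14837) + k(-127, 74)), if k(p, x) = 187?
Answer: -323900888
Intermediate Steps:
(-4566 - 12226)*((4265 + 14837) + k(-127, 74)) = (-4566 - 12226)*((4265 + 14837) + 187) = -16792*(19102 + 187) = -16792*19289 = -323900888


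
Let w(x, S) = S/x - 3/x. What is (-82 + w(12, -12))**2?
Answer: 110889/16 ≈ 6930.6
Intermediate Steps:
w(x, S) = -3/x + S/x
(-82 + w(12, -12))**2 = (-82 + (-3 - 12)/12)**2 = (-82 + (1/12)*(-15))**2 = (-82 - 5/4)**2 = (-333/4)**2 = 110889/16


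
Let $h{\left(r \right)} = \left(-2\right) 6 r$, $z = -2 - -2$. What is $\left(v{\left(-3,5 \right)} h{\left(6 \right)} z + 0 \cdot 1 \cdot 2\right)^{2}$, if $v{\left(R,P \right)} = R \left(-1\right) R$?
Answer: $0$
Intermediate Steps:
$v{\left(R,P \right)} = - R^{2}$ ($v{\left(R,P \right)} = - R R = - R^{2}$)
$z = 0$ ($z = -2 + 2 = 0$)
$h{\left(r \right)} = - 12 r$
$\left(v{\left(-3,5 \right)} h{\left(6 \right)} z + 0 \cdot 1 \cdot 2\right)^{2} = \left(- \left(-3\right)^{2} \left(\left(-12\right) 6\right) 0 + 0 \cdot 1 \cdot 2\right)^{2} = \left(\left(-1\right) 9 \left(-72\right) 0 + 0 \cdot 2\right)^{2} = \left(\left(-9\right) \left(-72\right) 0 + 0\right)^{2} = \left(648 \cdot 0 + 0\right)^{2} = \left(0 + 0\right)^{2} = 0^{2} = 0$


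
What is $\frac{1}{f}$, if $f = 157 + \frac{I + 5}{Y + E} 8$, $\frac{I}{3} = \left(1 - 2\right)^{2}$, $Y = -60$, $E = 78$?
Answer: $\frac{9}{1445} \approx 0.0062284$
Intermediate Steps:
$I = 3$ ($I = 3 \left(1 - 2\right)^{2} = 3 \left(-1\right)^{2} = 3 \cdot 1 = 3$)
$f = \frac{1445}{9}$ ($f = 157 + \frac{3 + 5}{-60 + 78} \cdot 8 = 157 + \frac{8}{18} \cdot 8 = 157 + 8 \cdot \frac{1}{18} \cdot 8 = 157 + \frac{4}{9} \cdot 8 = 157 + \frac{32}{9} = \frac{1445}{9} \approx 160.56$)
$\frac{1}{f} = \frac{1}{\frac{1445}{9}} = \frac{9}{1445}$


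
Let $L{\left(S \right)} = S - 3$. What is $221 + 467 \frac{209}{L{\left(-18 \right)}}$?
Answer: $- \frac{92962}{21} \approx -4426.8$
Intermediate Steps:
$L{\left(S \right)} = -3 + S$
$221 + 467 \frac{209}{L{\left(-18 \right)}} = 221 + 467 \frac{209}{-3 - 18} = 221 + 467 \frac{209}{-21} = 221 + 467 \cdot 209 \left(- \frac{1}{21}\right) = 221 + 467 \left(- \frac{209}{21}\right) = 221 - \frac{97603}{21} = - \frac{92962}{21}$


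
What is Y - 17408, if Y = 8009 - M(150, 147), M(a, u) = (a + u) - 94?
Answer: -9602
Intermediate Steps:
M(a, u) = -94 + a + u
Y = 7806 (Y = 8009 - (-94 + 150 + 147) = 8009 - 1*203 = 8009 - 203 = 7806)
Y - 17408 = 7806 - 17408 = -9602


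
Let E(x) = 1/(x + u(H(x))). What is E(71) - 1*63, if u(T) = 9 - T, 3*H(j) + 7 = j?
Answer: -11085/176 ≈ -62.983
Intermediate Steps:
H(j) = -7/3 + j/3
E(x) = 1/(34/3 + 2*x/3) (E(x) = 1/(x + (9 - (-7/3 + x/3))) = 1/(x + (9 + (7/3 - x/3))) = 1/(x + (34/3 - x/3)) = 1/(34/3 + 2*x/3))
E(71) - 1*63 = 3/(2*(17 + 71)) - 1*63 = (3/2)/88 - 63 = (3/2)*(1/88) - 63 = 3/176 - 63 = -11085/176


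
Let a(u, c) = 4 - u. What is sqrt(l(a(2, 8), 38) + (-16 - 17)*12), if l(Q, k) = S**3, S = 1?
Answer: I*sqrt(395) ≈ 19.875*I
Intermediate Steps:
l(Q, k) = 1 (l(Q, k) = 1**3 = 1)
sqrt(l(a(2, 8), 38) + (-16 - 17)*12) = sqrt(1 + (-16 - 17)*12) = sqrt(1 - 33*12) = sqrt(1 - 396) = sqrt(-395) = I*sqrt(395)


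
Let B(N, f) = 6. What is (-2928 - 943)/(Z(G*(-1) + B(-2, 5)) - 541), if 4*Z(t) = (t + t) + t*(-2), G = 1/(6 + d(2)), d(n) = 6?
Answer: 3871/541 ≈ 7.1553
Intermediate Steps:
G = 1/12 (G = 1/(6 + 6) = 1/12 ≈ 0.083333)
Z(t) = 0 (Z(t) = ((t + t) + t*(-2))/4 = (2*t - 2*t)/4 = (¼)*0 = 0)
(-2928 - 943)/(Z(G*(-1) + B(-2, 5)) - 541) = (-2928 - 943)/(0 - 541) = -3871/(-541) = -3871*(-1/541) = 3871/541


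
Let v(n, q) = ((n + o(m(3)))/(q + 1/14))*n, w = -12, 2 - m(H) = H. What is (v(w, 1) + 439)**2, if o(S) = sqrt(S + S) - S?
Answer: 7895449/25 - 314832*I*sqrt(2)/25 ≈ 3.1582e+5 - 17810.0*I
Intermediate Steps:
m(H) = 2 - H
o(S) = -S + sqrt(2)*sqrt(S) (o(S) = sqrt(2*S) - S = sqrt(2)*sqrt(S) - S = -S + sqrt(2)*sqrt(S))
v(n, q) = n*(1 + n + I*sqrt(2))/(1/14 + q) (v(n, q) = ((n + (-(2 - 1*3) + sqrt(2)*sqrt(2 - 1*3)))/(q + 1/14))*n = ((n + (-(2 - 3) + sqrt(2)*sqrt(2 - 3)))/(q + 1/14))*n = ((n + (-1*(-1) + sqrt(2)*sqrt(-1)))/(1/14 + q))*n = ((n + (1 + sqrt(2)*I))/(1/14 + q))*n = ((n + (1 + I*sqrt(2)))/(1/14 + q))*n = ((1 + n + I*sqrt(2))/(1/14 + q))*n = n*(1 + n + I*sqrt(2))/(1/14 + q))
(v(w, 1) + 439)**2 = (14*(-12)*(1 - 12 + I*sqrt(2))/(1 + 14*1) + 439)**2 = (14*(-12)*(-11 + I*sqrt(2))/(1 + 14) + 439)**2 = (14*(-12)*(-11 + I*sqrt(2))/15 + 439)**2 = (14*(-12)*(1/15)*(-11 + I*sqrt(2)) + 439)**2 = ((616/5 - 56*I*sqrt(2)/5) + 439)**2 = (2811/5 - 56*I*sqrt(2)/5)**2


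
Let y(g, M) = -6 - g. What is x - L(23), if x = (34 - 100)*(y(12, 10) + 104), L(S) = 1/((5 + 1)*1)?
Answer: -34057/6 ≈ -5676.2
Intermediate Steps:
L(S) = ⅙ (L(S) = 1/(6*1) = 1/6 = ⅙)
x = -5676 (x = (34 - 100)*((-6 - 1*12) + 104) = -66*((-6 - 12) + 104) = -66*(-18 + 104) = -66*86 = -5676)
x - L(23) = -5676 - 1*⅙ = -5676 - ⅙ = -34057/6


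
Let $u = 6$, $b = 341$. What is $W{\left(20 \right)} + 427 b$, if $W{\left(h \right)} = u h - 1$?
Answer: $145726$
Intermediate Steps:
$W{\left(h \right)} = -1 + 6 h$ ($W{\left(h \right)} = 6 h - 1 = -1 + 6 h$)
$W{\left(20 \right)} + 427 b = \left(-1 + 6 \cdot 20\right) + 427 \cdot 341 = \left(-1 + 120\right) + 145607 = 119 + 145607 = 145726$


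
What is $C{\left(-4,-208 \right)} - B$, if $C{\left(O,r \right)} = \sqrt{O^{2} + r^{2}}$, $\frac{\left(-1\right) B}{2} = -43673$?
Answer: $-87346 + 4 \sqrt{2705} \approx -87138.0$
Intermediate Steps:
$B = 87346$ ($B = \left(-2\right) \left(-43673\right) = 87346$)
$C{\left(-4,-208 \right)} - B = \sqrt{\left(-4\right)^{2} + \left(-208\right)^{2}} - 87346 = \sqrt{16 + 43264} - 87346 = \sqrt{43280} - 87346 = 4 \sqrt{2705} - 87346 = -87346 + 4 \sqrt{2705}$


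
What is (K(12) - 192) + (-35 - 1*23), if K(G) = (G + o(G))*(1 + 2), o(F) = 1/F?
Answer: -855/4 ≈ -213.75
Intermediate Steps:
o(F) = 1/F
K(G) = 3*G + 3/G (K(G) = (G + 1/G)*(1 + 2) = (G + 1/G)*3 = 3*G + 3/G)
(K(12) - 192) + (-35 - 1*23) = ((3*12 + 3/12) - 192) + (-35 - 1*23) = ((36 + 3*(1/12)) - 192) + (-35 - 23) = ((36 + ¼) - 192) - 58 = (145/4 - 192) - 58 = -623/4 - 58 = -855/4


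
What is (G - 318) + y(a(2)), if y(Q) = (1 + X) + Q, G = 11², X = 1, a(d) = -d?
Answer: -197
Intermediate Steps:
G = 121
y(Q) = 2 + Q (y(Q) = (1 + 1) + Q = 2 + Q)
(G - 318) + y(a(2)) = (121 - 318) + (2 - 1*2) = -197 + (2 - 2) = -197 + 0 = -197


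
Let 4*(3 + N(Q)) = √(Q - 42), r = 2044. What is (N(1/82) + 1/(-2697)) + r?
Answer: 5504576/2697 + I*√282326/328 ≈ 2041.0 + 1.6199*I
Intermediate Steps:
N(Q) = -3 + √(-42 + Q)/4 (N(Q) = -3 + √(Q - 42)/4 = -3 + √(-42 + Q)/4)
(N(1/82) + 1/(-2697)) + r = ((-3 + √(-42 + 1/82)/4) + 1/(-2697)) + 2044 = ((-3 + √(-42 + 1/82)/4) - 1/2697) + 2044 = ((-3 + √(-3443/82)/4) - 1/2697) + 2044 = ((-3 + (I*√282326/82)/4) - 1/2697) + 2044 = ((-3 + I*√282326/328) - 1/2697) + 2044 = (-8092/2697 + I*√282326/328) + 2044 = 5504576/2697 + I*√282326/328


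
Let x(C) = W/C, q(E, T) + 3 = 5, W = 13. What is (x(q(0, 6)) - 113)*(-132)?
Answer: 14058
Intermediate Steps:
q(E, T) = 2 (q(E, T) = -3 + 5 = 2)
x(C) = 13/C
(x(q(0, 6)) - 113)*(-132) = (13/2 - 113)*(-132) = -213/2*(-132) = 14058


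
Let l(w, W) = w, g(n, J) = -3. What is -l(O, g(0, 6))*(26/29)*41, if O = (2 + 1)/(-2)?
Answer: 1599/29 ≈ 55.138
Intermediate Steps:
O = -3/2 (O = 3*(-½) = -3/2 ≈ -1.5000)
-l(O, g(0, 6))*(26/29)*41 = -(-39/29)*41 = -(-3/2*26/29)*41 = -(-39)*41/29 = -1*(-1599/29) = 1599/29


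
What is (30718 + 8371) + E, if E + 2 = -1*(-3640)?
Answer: 42727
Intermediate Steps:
E = 3638 (E = -2 - 1*(-3640) = -2 + 3640 = 3638)
(30718 + 8371) + E = (30718 + 8371) + 3638 = 39089 + 3638 = 42727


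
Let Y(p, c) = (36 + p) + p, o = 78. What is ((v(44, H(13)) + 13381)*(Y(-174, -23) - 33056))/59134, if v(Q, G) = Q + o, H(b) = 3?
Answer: -225284052/29567 ≈ -7619.4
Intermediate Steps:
Y(p, c) = 36 + 2*p
v(Q, G) = 78 + Q (v(Q, G) = Q + 78 = 78 + Q)
((v(44, H(13)) + 13381)*(Y(-174, -23) - 33056))/59134 = (((78 + 44) + 13381)*((36 + 2*(-174)) - 33056))/59134 = ((122 + 13381)*((36 - 348) - 33056))*(1/59134) = (13503*(-312 - 33056))*(1/59134) = (13503*(-33368))*(1/59134) = -450568104*1/59134 = -225284052/29567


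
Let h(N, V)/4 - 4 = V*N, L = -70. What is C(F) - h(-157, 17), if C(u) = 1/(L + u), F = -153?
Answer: 2377179/223 ≈ 10660.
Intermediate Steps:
h(N, V) = 16 + 4*N*V (h(N, V) = 16 + 4*(V*N) = 16 + 4*(N*V) = 16 + 4*N*V)
C(u) = 1/(-70 + u)
C(F) - h(-157, 17) = 1/(-70 - 153) - (16 + 4*(-157)*17) = 1/(-223) - (16 - 10676) = -1/223 - 1*(-10660) = -1/223 + 10660 = 2377179/223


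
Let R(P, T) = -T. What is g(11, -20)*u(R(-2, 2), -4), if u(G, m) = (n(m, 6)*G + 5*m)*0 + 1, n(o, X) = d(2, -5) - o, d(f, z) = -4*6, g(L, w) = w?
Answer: -20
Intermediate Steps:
d(f, z) = -24
n(o, X) = -24 - o
u(G, m) = 1 (u(G, m) = ((-24 - m)*G + 5*m)*0 + 1 = (G*(-24 - m) + 5*m)*0 + 1 = (5*m + G*(-24 - m))*0 + 1 = 0 + 1 = 1)
g(11, -20)*u(R(-2, 2), -4) = -20*1 = -20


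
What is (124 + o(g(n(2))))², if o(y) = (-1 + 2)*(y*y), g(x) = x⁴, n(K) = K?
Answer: 144400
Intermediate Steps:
o(y) = y² (o(y) = 1*y² = y²)
(124 + o(g(n(2))))² = (124 + (2⁴)²)² = (124 + 16²)² = (124 + 256)² = 380² = 144400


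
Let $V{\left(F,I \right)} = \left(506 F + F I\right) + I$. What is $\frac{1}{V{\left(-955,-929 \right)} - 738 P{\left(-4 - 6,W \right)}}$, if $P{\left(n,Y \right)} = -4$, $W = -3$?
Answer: $\frac{1}{405988} \approx 2.4631 \cdot 10^{-6}$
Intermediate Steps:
$V{\left(F,I \right)} = I + 506 F + F I$
$\frac{1}{V{\left(-955,-929 \right)} - 738 P{\left(-4 - 6,W \right)}} = \frac{1}{\left(-929 + 506 \left(-955\right) - -887195\right) - -2952} = \frac{1}{\left(-929 - 483230 + 887195\right) + 2952} = \frac{1}{403036 + 2952} = \frac{1}{405988}$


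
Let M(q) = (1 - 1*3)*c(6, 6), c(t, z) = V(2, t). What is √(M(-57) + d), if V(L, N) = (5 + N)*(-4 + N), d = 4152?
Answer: 2*√1027 ≈ 64.094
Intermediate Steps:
V(L, N) = (-4 + N)*(5 + N)
c(t, z) = -20 + t + t²
M(q) = -44 (M(q) = (1 - 1*3)*(-20 + 6 + 6²) = (1 - 3)*(-20 + 6 + 36) = -2*22 = -44)
√(M(-57) + d) = √(-44 + 4152) = √4108 = 2*√1027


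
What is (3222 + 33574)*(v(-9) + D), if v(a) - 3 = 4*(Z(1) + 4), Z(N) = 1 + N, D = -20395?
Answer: -749460928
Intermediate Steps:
v(a) = 27 (v(a) = 3 + 4*((1 + 1) + 4) = 3 + 4*(2 + 4) = 3 + 4*6 = 3 + 24 = 27)
(3222 + 33574)*(v(-9) + D) = (3222 + 33574)*(27 - 20395) = 36796*(-20368) = -749460928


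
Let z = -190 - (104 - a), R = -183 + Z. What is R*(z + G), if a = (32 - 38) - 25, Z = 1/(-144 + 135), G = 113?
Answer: 349376/9 ≈ 38820.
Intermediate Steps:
Z = -⅑ (Z = 1/(-9) = -⅑ ≈ -0.11111)
R = -1648/9 (R = -183 - ⅑ = -1648/9 ≈ -183.11)
a = -31 (a = -6 - 25 = -31)
z = -325 (z = -190 - (104 - 1*(-31)) = -190 - (104 + 31) = -190 - 1*135 = -190 - 135 = -325)
R*(z + G) = -1648*(-325 + 113)/9 = -1648/9*(-212) = 349376/9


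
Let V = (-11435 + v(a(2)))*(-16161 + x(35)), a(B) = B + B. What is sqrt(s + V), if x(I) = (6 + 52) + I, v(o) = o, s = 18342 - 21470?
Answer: 2*sqrt(45917545) ≈ 13553.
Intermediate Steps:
s = -3128
a(B) = 2*B
x(I) = 58 + I
V = 183673308 (V = (-11435 + 2*2)*(-16161 + (58 + 35)) = (-11435 + 4)*(-16161 + 93) = -11431*(-16068) = 183673308)
sqrt(s + V) = sqrt(-3128 + 183673308) = sqrt(183670180) = 2*sqrt(45917545)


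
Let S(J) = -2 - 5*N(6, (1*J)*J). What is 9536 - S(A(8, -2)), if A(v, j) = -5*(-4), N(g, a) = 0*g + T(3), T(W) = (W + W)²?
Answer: 9718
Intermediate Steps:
T(W) = 4*W² (T(W) = (2*W)² = 4*W²)
N(g, a) = 36 (N(g, a) = 0*g + 4*3² = 0 + 4*9 = 0 + 36 = 36)
A(v, j) = 20
S(J) = -182 (S(J) = -2 - 5*36 = -2 - 180 = -182)
9536 - S(A(8, -2)) = 9536 - 1*(-182) = 9536 + 182 = 9718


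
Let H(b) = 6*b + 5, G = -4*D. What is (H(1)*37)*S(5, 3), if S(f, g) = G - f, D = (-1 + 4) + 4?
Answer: -13431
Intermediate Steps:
D = 7 (D = 3 + 4 = 7)
G = -28 (G = -4*7 = -28)
H(b) = 5 + 6*b
S(f, g) = -28 - f
(H(1)*37)*S(5, 3) = ((5 + 6*1)*37)*(-28 - 1*5) = ((5 + 6)*37)*(-28 - 5) = (11*37)*(-33) = 407*(-33) = -13431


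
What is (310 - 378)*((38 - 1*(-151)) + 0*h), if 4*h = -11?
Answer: -12852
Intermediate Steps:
h = -11/4 (h = (¼)*(-11) = -11/4 ≈ -2.7500)
(310 - 378)*((38 - 1*(-151)) + 0*h) = (310 - 378)*((38 - 1*(-151)) + 0*(-11/4)) = -68*((38 + 151) + 0) = -68*(189 + 0) = -68*189 = -12852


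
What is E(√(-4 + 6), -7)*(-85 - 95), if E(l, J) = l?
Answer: -180*√2 ≈ -254.56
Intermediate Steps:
E(√(-4 + 6), -7)*(-85 - 95) = √(-4 + 6)*(-85 - 95) = √2*(-180) = -180*√2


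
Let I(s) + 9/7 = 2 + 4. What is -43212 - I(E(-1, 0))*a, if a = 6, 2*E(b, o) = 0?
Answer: -302682/7 ≈ -43240.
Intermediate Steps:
E(b, o) = 0 (E(b, o) = (1/2)*0 = 0)
I(s) = 33/7 (I(s) = -9/7 + (2 + 4) = -9/7 + 6 = 33/7)
-43212 - I(E(-1, 0))*a = -43212 - 33*6/7 = -43212 - 1*198/7 = -43212 - 198/7 = -302682/7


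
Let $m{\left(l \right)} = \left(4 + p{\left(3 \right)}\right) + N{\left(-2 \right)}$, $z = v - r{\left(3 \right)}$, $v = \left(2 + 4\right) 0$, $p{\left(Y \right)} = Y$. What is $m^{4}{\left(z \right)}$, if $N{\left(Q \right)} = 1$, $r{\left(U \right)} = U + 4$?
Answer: $4096$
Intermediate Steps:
$r{\left(U \right)} = 4 + U$
$v = 0$ ($v = 6 \cdot 0 = 0$)
$z = -7$ ($z = 0 - \left(4 + 3\right) = 0 - 7 = -7$)
$m{\left(l \right)} = 8$ ($m{\left(l \right)} = \left(4 + 3\right) + 1 = 7 + 1 = 8$)
$m^{4}{\left(z \right)} = 8^{4} = 4096$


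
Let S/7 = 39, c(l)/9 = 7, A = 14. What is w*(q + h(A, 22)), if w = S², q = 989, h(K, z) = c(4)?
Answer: 78404508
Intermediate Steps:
c(l) = 63 (c(l) = 9*7 = 63)
h(K, z) = 63
S = 273 (S = 7*39 = 273)
w = 74529 (w = 273² = 74529)
w*(q + h(A, 22)) = 74529*(989 + 63) = 74529*1052 = 78404508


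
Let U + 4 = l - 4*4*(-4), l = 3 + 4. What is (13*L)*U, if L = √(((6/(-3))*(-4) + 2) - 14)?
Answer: 1742*I ≈ 1742.0*I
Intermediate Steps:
l = 7
U = 67 (U = -4 + (7 - 4*4*(-4)) = -4 + (7 - 16*(-4)) = -4 + (7 + 64) = -4 + 71 = 67)
L = 2*I (L = √(((6*(-⅓))*(-4) + 2) - 14) = √((-2*(-4) + 2) - 14) = √((8 + 2) - 14) = √(10 - 14) = √(-4) = 2*I ≈ 2.0*I)
(13*L)*U = (13*(2*I))*67 = (26*I)*67 = 1742*I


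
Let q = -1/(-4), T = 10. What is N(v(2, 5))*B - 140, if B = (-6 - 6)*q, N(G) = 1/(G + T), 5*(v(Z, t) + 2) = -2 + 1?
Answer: -1825/13 ≈ -140.38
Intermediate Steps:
v(Z, t) = -11/5 (v(Z, t) = -2 + (-2 + 1)/5 = -2 + (⅕)*(-1) = -2 - ⅕ = -11/5)
q = ¼ (q = -1*(-¼) = ¼ ≈ 0.25000)
N(G) = 1/(10 + G) (N(G) = 1/(G + 10) = 1/(10 + G))
B = -3 (B = (-6 - 6)*(¼) = -12*¼ = -3)
N(v(2, 5))*B - 140 = -3/(10 - 11/5) - 140 = -3/(39/5) - 140 = (5/39)*(-3) - 140 = -5/13 - 140 = -1825/13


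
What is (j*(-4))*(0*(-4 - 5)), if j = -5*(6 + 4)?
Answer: 0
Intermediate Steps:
j = -50 (j = -5*10 = -50)
(j*(-4))*(0*(-4 - 5)) = (-50*(-4))*(0*(-4 - 5)) = 200*(0*(-9)) = 200*0 = 0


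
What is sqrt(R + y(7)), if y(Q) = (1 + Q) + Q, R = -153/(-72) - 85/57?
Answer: sqrt(812706)/228 ≈ 3.9540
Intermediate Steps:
R = 289/456 (R = -153*(-1/72) - 85*1/57 = 17/8 - 85/57 = 289/456 ≈ 0.63377)
y(Q) = 1 + 2*Q
sqrt(R + y(7)) = sqrt(289/456 + (1 + 2*7)) = sqrt(289/456 + (1 + 14)) = sqrt(289/456 + 15) = sqrt(7129/456) = sqrt(812706)/228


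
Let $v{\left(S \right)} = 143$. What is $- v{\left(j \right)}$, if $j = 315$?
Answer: $-143$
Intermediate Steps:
$- v{\left(j \right)} = \left(-1\right) 143 = -143$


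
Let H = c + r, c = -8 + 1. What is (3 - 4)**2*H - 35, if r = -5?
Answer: -47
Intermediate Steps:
c = -7
H = -12 (H = -7 - 5 = -12)
(3 - 4)**2*H - 35 = (3 - 4)**2*(-12) - 35 = (-1)**2*(-12) - 35 = 1*(-12) - 35 = -12 - 35 = -47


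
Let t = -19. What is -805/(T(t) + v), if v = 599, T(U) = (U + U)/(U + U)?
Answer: -161/120 ≈ -1.3417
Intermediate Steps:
T(U) = 1 (T(U) = (2*U)/((2*U)) = (2*U)*(1/(2*U)) = 1)
-805/(T(t) + v) = -805/(1 + 599) = -805/600 = -805*1/600 = -161/120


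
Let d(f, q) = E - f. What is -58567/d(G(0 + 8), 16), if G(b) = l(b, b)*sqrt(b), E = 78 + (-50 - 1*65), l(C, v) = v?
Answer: 2166979/857 - 937072*sqrt(2)/857 ≈ 982.22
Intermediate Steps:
E = -37 (E = 78 + (-50 - 65) = 78 - 115 = -37)
G(b) = b**(3/2) (G(b) = b*sqrt(b) = b**(3/2))
d(f, q) = -37 - f
-58567/d(G(0 + 8), 16) = -58567/(-37 - (0 + 8)**(3/2)) = -58567/(-37 - 8**(3/2)) = -58567/(-37 - 16*sqrt(2))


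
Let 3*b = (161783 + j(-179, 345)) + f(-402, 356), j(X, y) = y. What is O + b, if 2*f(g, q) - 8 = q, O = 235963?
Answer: 870199/3 ≈ 2.9007e+5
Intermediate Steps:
f(g, q) = 4 + q/2
b = 162310/3 (b = ((161783 + 345) + (4 + (½)*356))/3 = (162128 + (4 + 178))/3 = (162128 + 182)/3 = (⅓)*162310 = 162310/3 ≈ 54103.)
O + b = 235963 + 162310/3 = 870199/3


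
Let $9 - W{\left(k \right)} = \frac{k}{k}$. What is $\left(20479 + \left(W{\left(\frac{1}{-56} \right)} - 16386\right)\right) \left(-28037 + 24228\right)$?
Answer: $-15620709$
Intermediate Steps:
$W{\left(k \right)} = 8$ ($W{\left(k \right)} = 9 - \frac{k}{k} = 9 - 1 = 8$)
$\left(20479 + \left(W{\left(\frac{1}{-56} \right)} - 16386\right)\right) \left(-28037 + 24228\right) = \left(20479 + \left(8 - 16386\right)\right) \left(-28037 + 24228\right) = \left(20479 - 16378\right) \left(-3809\right) = 4101 \left(-3809\right) = -15620709$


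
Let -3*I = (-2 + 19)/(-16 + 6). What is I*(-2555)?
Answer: -8687/6 ≈ -1447.8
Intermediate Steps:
I = 17/30 (I = -(-2 + 19)/(3*(-16 + 6)) = -17/(3*(-10)) = -17*(-1)/(3*10) = -⅓*(-17/10) = 17/30 ≈ 0.56667)
I*(-2555) = (17/30)*(-2555) = -8687/6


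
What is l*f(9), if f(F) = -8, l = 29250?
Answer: -234000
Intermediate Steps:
l*f(9) = 29250*(-8) = -234000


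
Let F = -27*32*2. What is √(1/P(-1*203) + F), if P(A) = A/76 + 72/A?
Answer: 2*I*√941558057369/46681 ≈ 41.573*I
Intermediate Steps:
P(A) = 72/A + A/76 (P(A) = A*(1/76) + 72/A = A/76 + 72/A = 72/A + A/76)
F = -1728 (F = -864*2 = -1728)
√(1/P(-1*203) + F) = √(1/(72/((-1*203)) + (-1*203)/76) - 1728) = √(1/(72/(-203) + (1/76)*(-203)) - 1728) = √(1/(72*(-1/203) - 203/76) - 1728) = √(1/(-72/203 - 203/76) - 1728) = √(1/(-46681/15428) - 1728) = √(-15428/46681 - 1728) = √(-80680196/46681) = 2*I*√941558057369/46681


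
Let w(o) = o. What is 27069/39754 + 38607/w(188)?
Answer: 769935825/3736876 ≈ 206.04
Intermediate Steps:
27069/39754 + 38607/w(188) = 27069/39754 + 38607/188 = 769935825/3736876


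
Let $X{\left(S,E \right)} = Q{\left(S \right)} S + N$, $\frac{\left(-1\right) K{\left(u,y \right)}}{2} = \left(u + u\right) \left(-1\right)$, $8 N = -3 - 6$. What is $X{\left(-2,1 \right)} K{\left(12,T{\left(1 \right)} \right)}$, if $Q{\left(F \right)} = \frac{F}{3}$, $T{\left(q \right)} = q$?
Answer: $10$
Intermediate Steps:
$N = - \frac{9}{8}$ ($N = \frac{-3 - 6}{8} = \frac{1}{8} \left(-9\right) = - \frac{9}{8} \approx -1.125$)
$Q{\left(F \right)} = \frac{F}{3}$ ($Q{\left(F \right)} = F \frac{1}{3} = \frac{F}{3}$)
$K{\left(u,y \right)} = 4 u$ ($K{\left(u,y \right)} = - 2 \left(u + u\right) \left(-1\right) = - 2 \cdot 2 u \left(-1\right) = - 2 \left(- 2 u\right) = 4 u$)
$X{\left(S,E \right)} = - \frac{9}{8} + \frac{S^{2}}{3}$ ($X{\left(S,E \right)} = \frac{S}{3} S - \frac{9}{8} = \frac{S^{2}}{3} - \frac{9}{8} = - \frac{9}{8} + \frac{S^{2}}{3}$)
$X{\left(-2,1 \right)} K{\left(12,T{\left(1 \right)} \right)} = \left(- \frac{9}{8} + \frac{\left(-2\right)^{2}}{3}\right) 4 \cdot 12 = \left(- \frac{9}{8} + \frac{1}{3} \cdot 4\right) 48 = \left(- \frac{9}{8} + \frac{4}{3}\right) 48 = \frac{5}{24} \cdot 48 = 10$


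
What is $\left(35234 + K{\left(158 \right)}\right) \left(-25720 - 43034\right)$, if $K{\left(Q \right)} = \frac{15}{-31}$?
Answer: $- \frac{75095800206}{31} \approx -2.4224 \cdot 10^{9}$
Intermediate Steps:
$K{\left(Q \right)} = - \frac{15}{31}$ ($K{\left(Q \right)} = 15 \left(- \frac{1}{31}\right) = - \frac{15}{31}$)
$\left(35234 + K{\left(158 \right)}\right) \left(-25720 - 43034\right) = \left(35234 - \frac{15}{31}\right) \left(-25720 - 43034\right) = \frac{1092239}{31} \left(-68754\right) = - \frac{75095800206}{31}$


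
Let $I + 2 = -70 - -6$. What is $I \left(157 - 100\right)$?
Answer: $-3762$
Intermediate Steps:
$I = -66$ ($I = -2 - 64 = -66$)
$I \left(157 - 100\right) = - 66 \left(157 - 100\right) = \left(-66\right) 57 = -3762$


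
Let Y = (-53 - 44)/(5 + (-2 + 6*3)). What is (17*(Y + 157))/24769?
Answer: 3200/30597 ≈ 0.10459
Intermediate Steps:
Y = -97/21 (Y = -97/(5 + (-2 + 18)) = -97/(5 + 16) = -97/21 ≈ -4.6190)
(17*(Y + 157))/24769 = (17*(-97/21 + 157))/24769 = (17*(3200/21))*(1/24769) = (54400/21)*(1/24769) = 3200/30597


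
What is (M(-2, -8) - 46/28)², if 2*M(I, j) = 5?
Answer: 36/49 ≈ 0.73469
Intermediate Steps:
M(I, j) = 5/2 (M(I, j) = (½)*5 = 5/2)
(M(-2, -8) - 46/28)² = (5/2 - 46/28)² = (5/2 - 46*1/28)² = (5/2 - 23/14)² = (6/7)² = 36/49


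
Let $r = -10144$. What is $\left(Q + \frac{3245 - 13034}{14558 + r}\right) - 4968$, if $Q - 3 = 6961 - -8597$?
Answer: $\frac{46747713}{4414} \approx 10591.0$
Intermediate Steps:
$Q = 15561$ ($Q = 3 + \left(6961 - -8597\right) = 3 + \left(6961 + 8597\right) = 3 + 15558 = 15561$)
$\left(Q + \frac{3245 - 13034}{14558 + r}\right) - 4968 = \left(15561 + \frac{3245 - 13034}{14558 - 10144}\right) - 4968 = \left(15561 - \frac{9789}{4414}\right) - 4968 = \frac{68676465}{4414} - 4968 = \frac{46747713}{4414}$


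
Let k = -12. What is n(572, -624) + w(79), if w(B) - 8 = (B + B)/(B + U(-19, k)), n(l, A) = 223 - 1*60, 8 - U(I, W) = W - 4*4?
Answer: 19823/115 ≈ 172.37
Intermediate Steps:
U(I, W) = 24 - W (U(I, W) = 8 - (W - 4*4) = 8 - (W - 16) = 8 - (-16 + W) = 8 + (16 - W) = 24 - W)
n(l, A) = 163 (n(l, A) = 223 - 60 = 163)
w(B) = 8 + 2*B/(36 + B) (w(B) = 8 + (B + B)/(B + (24 - 1*(-12))) = 8 + (2*B)/(B + (24 + 12)) = 8 + (2*B)/(B + 36) = 8 + (2*B)/(36 + B) = 8 + 2*B/(36 + B))
n(572, -624) + w(79) = 163 + 2*(144 + 5*79)/(36 + 79) = 163 + 2*(144 + 395)/115 = 163 + 2*(1/115)*539 = 163 + 1078/115 = 19823/115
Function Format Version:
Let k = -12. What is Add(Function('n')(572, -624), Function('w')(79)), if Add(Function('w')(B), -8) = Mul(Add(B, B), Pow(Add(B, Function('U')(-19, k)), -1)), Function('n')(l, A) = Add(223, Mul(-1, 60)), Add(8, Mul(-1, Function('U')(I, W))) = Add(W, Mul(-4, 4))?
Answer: Rational(19823, 115) ≈ 172.37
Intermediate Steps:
Function('U')(I, W) = Add(24, Mul(-1, W)) (Function('U')(I, W) = Add(8, Mul(-1, Add(W, Mul(-4, 4)))) = Add(8, Mul(-1, Add(W, -16))) = Add(8, Mul(-1, Add(-16, W))) = Add(8, Add(16, Mul(-1, W))) = Add(24, Mul(-1, W)))
Function('n')(l, A) = 163 (Function('n')(l, A) = Add(223, -60) = 163)
Function('w')(B) = Add(8, Mul(2, B, Pow(Add(36, B), -1))) (Function('w')(B) = Add(8, Mul(Add(B, B), Pow(Add(B, Add(24, Mul(-1, -12))), -1))) = Add(8, Mul(Mul(2, B), Pow(Add(B, Add(24, 12)), -1))) = Add(8, Mul(Mul(2, B), Pow(Add(B, 36), -1))) = Add(8, Mul(Mul(2, B), Pow(Add(36, B), -1))) = Add(8, Mul(2, B, Pow(Add(36, B), -1))))
Add(Function('n')(572, -624), Function('w')(79)) = Add(163, Mul(2, Pow(Add(36, 79), -1), Add(144, Mul(5, 79)))) = Add(163, Mul(2, Pow(115, -1), Add(144, 395))) = Add(163, Mul(2, Rational(1, 115), 539)) = Add(163, Rational(1078, 115)) = Rational(19823, 115)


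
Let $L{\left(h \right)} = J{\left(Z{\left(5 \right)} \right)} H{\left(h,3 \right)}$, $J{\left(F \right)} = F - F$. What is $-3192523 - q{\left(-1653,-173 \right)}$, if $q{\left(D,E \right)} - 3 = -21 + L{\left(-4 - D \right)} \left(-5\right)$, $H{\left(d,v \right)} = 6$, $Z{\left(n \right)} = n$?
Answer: $-3192505$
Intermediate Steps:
$J{\left(F \right)} = 0$
$L{\left(h \right)} = 0$ ($L{\left(h \right)} = 0 \cdot 6 = 0$)
$q{\left(D,E \right)} = -18$ ($q{\left(D,E \right)} = 3 + \left(-21 + 0 \left(-5\right)\right) = 3 + \left(-21 + 0\right) = 3 - 21 = -18$)
$-3192523 - q{\left(-1653,-173 \right)} = -3192523 - -18 = -3192523 + 18 = -3192505$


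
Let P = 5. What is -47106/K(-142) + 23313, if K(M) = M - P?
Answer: 1158039/49 ≈ 23633.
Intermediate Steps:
K(M) = -5 + M (K(M) = M - 1*5 = M - 5 = -5 + M)
-47106/K(-142) + 23313 = -47106/(-5 - 142) + 23313 = -47106/(-147) + 23313 = -47106*(-1/147) + 23313 = 15702/49 + 23313 = 1158039/49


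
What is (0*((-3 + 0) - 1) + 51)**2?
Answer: 2601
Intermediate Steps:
(0*((-3 + 0) - 1) + 51)**2 = (0*(-3 - 1) + 51)**2 = (0*(-4) + 51)**2 = (0 + 51)**2 = 51**2 = 2601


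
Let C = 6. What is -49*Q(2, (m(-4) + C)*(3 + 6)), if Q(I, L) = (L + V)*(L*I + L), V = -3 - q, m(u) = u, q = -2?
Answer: -44982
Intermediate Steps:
V = -1 (V = -3 - 1*(-2) = -3 + 2 = -1)
Q(I, L) = (-1 + L)*(L + I*L) (Q(I, L) = (L - 1)*(L*I + L) = (-1 + L)*(I*L + L) = (-1 + L)*(L + I*L))
-49*Q(2, (m(-4) + C)*(3 + 6)) = -49*(-4 + 6)*(3 + 6)*(-1 + (-4 + 6)*(3 + 6) - 1*2 + 2*((-4 + 6)*(3 + 6))) = -49*2*9*(-1 + 2*9 - 2 + 2*(2*9)) = -882*(-1 + 18 - 2 + 2*18) = -882*(-1 + 18 - 2 + 36) = -882*51 = -49*918 = -44982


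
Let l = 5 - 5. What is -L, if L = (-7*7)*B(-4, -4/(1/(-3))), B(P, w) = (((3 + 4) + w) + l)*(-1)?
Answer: -931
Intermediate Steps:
l = 0
B(P, w) = -7 - w (B(P, w) = (((3 + 4) + w) + 0)*(-1) = ((7 + w) + 0)*(-1) = (7 + w)*(-1) = -7 - w)
L = 931 (L = (-7*7)*(-7 - (-4)/(1/(-3))) = -49*(-7 - (-4)/(-1/3)) = -49*(-7 - (-4)*(-3)) = -49*(-7 - 1*12) = -49*(-7 - 12) = -49*(-19) = 931)
-L = -1*931 = -931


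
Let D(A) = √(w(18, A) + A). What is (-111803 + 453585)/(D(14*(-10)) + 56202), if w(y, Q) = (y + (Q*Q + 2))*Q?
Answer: 4802207991/790352936 - 1196237*I*√14015/790352936 ≈ 6.076 - 0.17918*I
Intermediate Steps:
w(y, Q) = Q*(2 + y + Q²) (w(y, Q) = (y + (Q² + 2))*Q = (y + (2 + Q²))*Q = (2 + y + Q²)*Q = Q*(2 + y + Q²))
D(A) = √(A + A*(20 + A²)) (D(A) = √(A*(2 + 18 + A²) + A) = √(A*(20 + A²) + A) = √(A + A*(20 + A²)))
(-111803 + 453585)/(D(14*(-10)) + 56202) = (-111803 + 453585)/(√((14*(-10))*(21 + (14*(-10))²)) + 56202) = 341782/(√(-140*(21 + (-140)²)) + 56202) = 341782/(√(-140*(21 + 19600)) + 56202) = 341782/(√(-140*19621) + 56202) = 341782/(√(-2746940) + 56202) = 341782/(14*I*√14015 + 56202) = 341782/(56202 + 14*I*√14015)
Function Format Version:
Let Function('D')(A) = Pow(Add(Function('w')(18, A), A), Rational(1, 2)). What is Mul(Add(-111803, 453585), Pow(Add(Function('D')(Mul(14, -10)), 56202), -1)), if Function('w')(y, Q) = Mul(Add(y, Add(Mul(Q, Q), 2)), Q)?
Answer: Add(Rational(4802207991, 790352936), Mul(Rational(-1196237, 790352936), I, Pow(14015, Rational(1, 2)))) ≈ Add(6.0760, Mul(-0.17918, I))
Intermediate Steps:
Function('w')(y, Q) = Mul(Q, Add(2, y, Pow(Q, 2))) (Function('w')(y, Q) = Mul(Add(y, Add(Pow(Q, 2), 2)), Q) = Mul(Add(y, Add(2, Pow(Q, 2))), Q) = Mul(Add(2, y, Pow(Q, 2)), Q) = Mul(Q, Add(2, y, Pow(Q, 2))))
Function('D')(A) = Pow(Add(A, Mul(A, Add(20, Pow(A, 2)))), Rational(1, 2)) (Function('D')(A) = Pow(Add(Mul(A, Add(2, 18, Pow(A, 2))), A), Rational(1, 2)) = Pow(Add(Mul(A, Add(20, Pow(A, 2))), A), Rational(1, 2)) = Pow(Add(A, Mul(A, Add(20, Pow(A, 2)))), Rational(1, 2)))
Mul(Add(-111803, 453585), Pow(Add(Function('D')(Mul(14, -10)), 56202), -1)) = Mul(Add(-111803, 453585), Pow(Add(Pow(Mul(Mul(14, -10), Add(21, Pow(Mul(14, -10), 2))), Rational(1, 2)), 56202), -1)) = Mul(341782, Pow(Add(Pow(Mul(-140, Add(21, Pow(-140, 2))), Rational(1, 2)), 56202), -1)) = Mul(341782, Pow(Add(Pow(Mul(-140, Add(21, 19600)), Rational(1, 2)), 56202), -1)) = Mul(341782, Pow(Add(Pow(Mul(-140, 19621), Rational(1, 2)), 56202), -1)) = Mul(341782, Pow(Add(Pow(-2746940, Rational(1, 2)), 56202), -1)) = Mul(341782, Pow(Add(Mul(14, I, Pow(14015, Rational(1, 2))), 56202), -1)) = Mul(341782, Pow(Add(56202, Mul(14, I, Pow(14015, Rational(1, 2)))), -1))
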